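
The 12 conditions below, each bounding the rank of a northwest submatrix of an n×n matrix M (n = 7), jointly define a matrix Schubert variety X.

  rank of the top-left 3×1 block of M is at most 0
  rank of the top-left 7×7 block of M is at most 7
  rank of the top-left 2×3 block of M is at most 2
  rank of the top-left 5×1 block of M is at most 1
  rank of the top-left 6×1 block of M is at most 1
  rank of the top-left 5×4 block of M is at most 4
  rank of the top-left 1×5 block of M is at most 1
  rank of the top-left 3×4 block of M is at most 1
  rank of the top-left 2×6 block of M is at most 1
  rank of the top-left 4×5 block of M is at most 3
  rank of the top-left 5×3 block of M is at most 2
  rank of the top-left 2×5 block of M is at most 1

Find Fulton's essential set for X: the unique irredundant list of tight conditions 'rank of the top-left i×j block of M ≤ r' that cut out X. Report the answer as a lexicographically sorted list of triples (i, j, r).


Propagating the 12 rank bounds to every northwest block:

  row 1: 0 | 1 | 1 | 1 | 1 | 1 | 1
  row 2: 0 | 1 | 1 | 1 | 1 | 1 | 2
  row 3: 0 | 1 | 1 | 1 | 2 | 2 | 3
  row 4: 1 | 2 | 2 | 2 | 3 | 3 | 4
  row 5: 1 | 2 | 2 | 3 | 4 | 4 | 5
  row 6: 1 | 2 | 3 | 4 | 5 | 5 | 6
  row 7: 1 | 2 | 3 | 4 | 5 | 6 | 7

the unique w with this rank table is (2, 7, 5, 1, 4, 3, 6).

ℓ(w)=10; the 4 essential cells (i,j,r):

[(2, 6, 1), (3, 1, 0), (3, 4, 1), (5, 3, 2)]


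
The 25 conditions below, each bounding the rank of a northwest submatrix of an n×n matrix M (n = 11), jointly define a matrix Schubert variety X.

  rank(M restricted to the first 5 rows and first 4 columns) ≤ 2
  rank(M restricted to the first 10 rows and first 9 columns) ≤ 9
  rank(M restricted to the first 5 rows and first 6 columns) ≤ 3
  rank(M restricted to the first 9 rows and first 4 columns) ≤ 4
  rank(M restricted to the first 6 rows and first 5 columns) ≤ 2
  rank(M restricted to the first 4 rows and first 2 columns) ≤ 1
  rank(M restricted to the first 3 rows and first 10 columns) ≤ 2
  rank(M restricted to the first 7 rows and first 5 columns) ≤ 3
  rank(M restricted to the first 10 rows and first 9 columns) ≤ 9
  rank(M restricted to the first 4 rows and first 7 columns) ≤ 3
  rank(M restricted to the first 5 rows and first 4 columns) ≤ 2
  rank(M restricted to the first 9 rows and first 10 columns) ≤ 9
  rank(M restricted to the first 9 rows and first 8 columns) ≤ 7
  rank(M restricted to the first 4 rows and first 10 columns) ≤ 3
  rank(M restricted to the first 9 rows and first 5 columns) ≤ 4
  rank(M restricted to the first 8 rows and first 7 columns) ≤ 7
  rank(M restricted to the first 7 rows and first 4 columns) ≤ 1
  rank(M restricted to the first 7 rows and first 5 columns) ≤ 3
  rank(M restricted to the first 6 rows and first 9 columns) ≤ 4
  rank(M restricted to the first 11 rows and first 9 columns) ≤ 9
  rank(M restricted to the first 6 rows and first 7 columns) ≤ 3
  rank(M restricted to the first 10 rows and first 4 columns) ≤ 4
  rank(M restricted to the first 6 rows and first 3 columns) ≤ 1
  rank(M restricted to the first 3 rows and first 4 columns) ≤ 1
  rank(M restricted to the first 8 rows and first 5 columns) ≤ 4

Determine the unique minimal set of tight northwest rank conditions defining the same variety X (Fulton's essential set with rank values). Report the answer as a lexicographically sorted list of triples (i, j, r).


Recovering R(i,j) via the rank-extension bound from the 25 conditions:

  R[1]: 1  1  1  1  1  1  1  1  1  1  1
  R[2]: 1  1  1  1  2  2  2  2  2  2  2
  R[3]: 1  1  1  1  2  2  2  2  2  2  3
  R[4]: 1  1  1  1  2  3  3  3  3  3  4
  R[5]: 1  1  1  1  2  3  3  4  4  4  5
  R[6]: 1  1  1  1  2  3  3  4  4  5  6
  R[7]: 1  1  1  1  2  3  4  5  5  6  7
  R[8]: 1  2  2  2  3  4  5  6  6  7  8
  R[9]: 1  2  3  3  4  5  6  7  7  8  9
  R[10]: 1  2  3  4  5  6  7  8  8  9  10
  R[11]: 1  2  3  4  5  6  7  8  9  10  11

giving w = (1, 5, 11, 6, 8, 10, 7, 2, 3, 4, 9) via Δ²R.

Rothe diagram D(w) (26 cells), 4 SE-corners (essential conditions):

[(3, 10, 2), (6, 7, 3), (6, 9, 4), (7, 4, 1)]


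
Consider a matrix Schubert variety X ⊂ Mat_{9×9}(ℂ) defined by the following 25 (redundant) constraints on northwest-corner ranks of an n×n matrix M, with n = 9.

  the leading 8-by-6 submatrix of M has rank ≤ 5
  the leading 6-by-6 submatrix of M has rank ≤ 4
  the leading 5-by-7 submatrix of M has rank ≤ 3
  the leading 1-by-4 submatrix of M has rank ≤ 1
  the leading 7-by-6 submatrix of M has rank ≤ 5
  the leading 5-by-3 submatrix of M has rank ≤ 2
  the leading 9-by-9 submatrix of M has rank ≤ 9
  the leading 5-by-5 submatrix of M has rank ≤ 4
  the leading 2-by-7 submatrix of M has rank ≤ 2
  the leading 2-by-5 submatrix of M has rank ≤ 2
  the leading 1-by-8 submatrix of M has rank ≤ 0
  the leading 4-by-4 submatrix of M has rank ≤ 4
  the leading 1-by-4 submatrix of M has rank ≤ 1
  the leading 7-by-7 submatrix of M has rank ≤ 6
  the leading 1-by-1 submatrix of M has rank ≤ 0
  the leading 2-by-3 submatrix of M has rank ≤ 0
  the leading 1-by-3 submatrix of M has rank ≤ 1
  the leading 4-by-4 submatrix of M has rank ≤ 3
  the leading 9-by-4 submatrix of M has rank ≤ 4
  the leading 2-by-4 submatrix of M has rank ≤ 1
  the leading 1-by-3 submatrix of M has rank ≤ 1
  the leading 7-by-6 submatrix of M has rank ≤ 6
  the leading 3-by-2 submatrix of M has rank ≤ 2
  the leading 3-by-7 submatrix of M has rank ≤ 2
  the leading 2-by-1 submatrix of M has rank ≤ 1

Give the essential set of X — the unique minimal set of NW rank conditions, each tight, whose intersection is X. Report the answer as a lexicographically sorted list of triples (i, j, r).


The tightest implied rank at each (i,j), from the 25 conditions:

  i=1: 0, 0, 0, 0, 0, 0, 0, 0, 1
  i=2: 0, 0, 0, 1, 1, 1, 1, 1, 2
  i=3: 1, 1, 1, 2, 2, 2, 2, 2, 3
  i=4: 1, 2, 2, 3, 3, 3, 3, 3, 4
  i=5: 1, 2, 2, 3, 3, 3, 3, 4, 5
  i=6: 1, 2, 3, 4, 4, 4, 4, 5, 6
  i=7: 1, 2, 3, 4, 5, 5, 5, 6, 7
  i=8: 1, 2, 3, 4, 5, 5, 6, 7, 8
  i=9: 1, 2, 3, 4, 5, 6, 7, 8, 9

hence w(1..9) = (9, 4, 1, 2, 8, 3, 5, 7, 6).

ℓ(w)=16; the 5 essential cells (i,j,r):

[(1, 8, 0), (2, 3, 0), (5, 3, 2), (5, 7, 3), (8, 6, 5)]


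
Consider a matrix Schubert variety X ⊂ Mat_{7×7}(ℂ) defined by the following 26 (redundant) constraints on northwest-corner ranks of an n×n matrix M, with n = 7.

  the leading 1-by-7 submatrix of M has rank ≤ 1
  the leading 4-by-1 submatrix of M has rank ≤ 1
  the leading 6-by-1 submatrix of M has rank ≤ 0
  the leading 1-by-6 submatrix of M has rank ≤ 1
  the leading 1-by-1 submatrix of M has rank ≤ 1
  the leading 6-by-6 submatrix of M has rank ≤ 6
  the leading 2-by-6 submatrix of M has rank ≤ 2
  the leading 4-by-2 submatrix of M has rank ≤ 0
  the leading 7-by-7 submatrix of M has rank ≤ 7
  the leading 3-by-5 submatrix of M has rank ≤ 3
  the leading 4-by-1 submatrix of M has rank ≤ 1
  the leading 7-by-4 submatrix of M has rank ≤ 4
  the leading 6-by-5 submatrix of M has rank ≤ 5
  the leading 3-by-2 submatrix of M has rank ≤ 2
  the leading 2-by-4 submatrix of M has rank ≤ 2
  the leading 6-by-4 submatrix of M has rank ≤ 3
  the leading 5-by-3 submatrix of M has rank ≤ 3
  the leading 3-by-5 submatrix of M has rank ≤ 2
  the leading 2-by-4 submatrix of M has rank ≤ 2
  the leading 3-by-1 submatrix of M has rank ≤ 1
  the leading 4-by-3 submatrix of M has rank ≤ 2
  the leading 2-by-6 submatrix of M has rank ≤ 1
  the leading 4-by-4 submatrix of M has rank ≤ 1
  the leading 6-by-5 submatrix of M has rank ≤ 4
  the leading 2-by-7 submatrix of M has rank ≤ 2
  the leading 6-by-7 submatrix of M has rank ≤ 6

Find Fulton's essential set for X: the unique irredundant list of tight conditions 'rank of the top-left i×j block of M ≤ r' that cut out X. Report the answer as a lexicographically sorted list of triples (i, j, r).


Reconstructing r_w from the 26 given conditions:

  i=1: 0 | 0 | 1 | 1 | 1 | 1 | 1
  i=2: 0 | 0 | 1 | 1 | 1 | 1 | 2
  i=3: 0 | 0 | 1 | 1 | 2 | 2 | 3
  i=4: 0 | 0 | 1 | 1 | 2 | 3 | 4
  i=5: 0 | 1 | 2 | 2 | 3 | 4 | 5
  i=6: 0 | 1 | 2 | 3 | 4 | 5 | 6
  i=7: 1 | 2 | 3 | 4 | 5 | 6 | 7

reading off 1-entries of Δ²R: w = (3, 7, 5, 6, 2, 4, 1).

4 SE-corners of the 15-cell Rothe diagram give Ess(w):

[(2, 6, 1), (4, 2, 0), (4, 4, 1), (6, 1, 0)]


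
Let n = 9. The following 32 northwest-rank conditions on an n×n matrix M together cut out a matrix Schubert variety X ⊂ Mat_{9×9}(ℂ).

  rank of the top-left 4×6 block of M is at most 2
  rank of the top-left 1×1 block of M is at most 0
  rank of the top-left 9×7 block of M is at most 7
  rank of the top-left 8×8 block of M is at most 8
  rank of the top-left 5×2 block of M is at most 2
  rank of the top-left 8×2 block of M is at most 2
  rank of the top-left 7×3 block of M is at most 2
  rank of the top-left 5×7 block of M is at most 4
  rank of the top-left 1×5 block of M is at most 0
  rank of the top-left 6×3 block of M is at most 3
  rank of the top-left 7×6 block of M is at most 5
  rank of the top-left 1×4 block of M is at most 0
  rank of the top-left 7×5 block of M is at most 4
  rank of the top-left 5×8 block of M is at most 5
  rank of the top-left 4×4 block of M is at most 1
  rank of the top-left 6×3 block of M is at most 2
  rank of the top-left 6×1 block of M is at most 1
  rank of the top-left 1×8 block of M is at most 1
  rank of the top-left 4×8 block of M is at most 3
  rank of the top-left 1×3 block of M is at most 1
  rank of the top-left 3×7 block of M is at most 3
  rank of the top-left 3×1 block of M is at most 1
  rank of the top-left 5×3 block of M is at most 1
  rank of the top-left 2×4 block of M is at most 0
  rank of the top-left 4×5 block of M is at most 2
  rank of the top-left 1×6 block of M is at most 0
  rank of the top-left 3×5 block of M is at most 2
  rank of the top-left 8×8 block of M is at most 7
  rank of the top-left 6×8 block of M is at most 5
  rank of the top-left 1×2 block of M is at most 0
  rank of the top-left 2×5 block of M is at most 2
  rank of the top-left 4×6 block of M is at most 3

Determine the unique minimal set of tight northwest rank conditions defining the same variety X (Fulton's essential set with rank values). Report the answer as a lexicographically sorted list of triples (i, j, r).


Reconstructing r_w from the 32 given conditions:

  i=1: 0 0 0 0 0 0 1 1 1
  i=2: 0 0 0 0 1 1 2 2 2
  i=3: 1 1 1 1 2 2 3 3 3
  i=4: 1 1 1 1 2 2 3 3 4
  i=5: 1 1 1 2 3 3 4 4 5
  i=6: 1 2 2 3 4 4 5 5 6
  i=7: 1 2 2 3 4 5 6 6 7
  i=8: 1 2 3 4 5 6 7 7 8
  i=9: 1 2 3 4 5 6 7 8 9

hence w(1..9) = (7, 5, 1, 9, 4, 2, 6, 3, 8).

7 SE-corners of the 18-cell Rothe diagram give Ess(w):

[(1, 6, 0), (2, 4, 0), (4, 4, 1), (4, 6, 2), (4, 8, 3), (5, 3, 1), (7, 3, 2)]


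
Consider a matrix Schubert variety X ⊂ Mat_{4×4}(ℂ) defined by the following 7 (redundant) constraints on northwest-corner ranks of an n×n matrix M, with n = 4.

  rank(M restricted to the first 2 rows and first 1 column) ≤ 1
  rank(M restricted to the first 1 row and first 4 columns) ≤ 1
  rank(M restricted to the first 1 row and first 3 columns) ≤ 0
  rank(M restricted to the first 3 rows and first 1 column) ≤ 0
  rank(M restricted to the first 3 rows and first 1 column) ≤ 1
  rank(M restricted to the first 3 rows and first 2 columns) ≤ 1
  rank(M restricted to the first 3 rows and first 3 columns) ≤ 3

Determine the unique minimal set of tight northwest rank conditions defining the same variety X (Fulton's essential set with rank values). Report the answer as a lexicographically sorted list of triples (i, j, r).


The tightest implied rank at each (i,j), from the 7 conditions:

  R[1]: 0, 0, 0, 1
  R[2]: 0, 1, 1, 2
  R[3]: 0, 1, 2, 3
  R[4]: 1, 2, 3, 4

the unique w with this rank table is (4, 2, 3, 1).

ℓ(w)=5; the 2 essential cells (i,j,r):

[(1, 3, 0), (3, 1, 0)]


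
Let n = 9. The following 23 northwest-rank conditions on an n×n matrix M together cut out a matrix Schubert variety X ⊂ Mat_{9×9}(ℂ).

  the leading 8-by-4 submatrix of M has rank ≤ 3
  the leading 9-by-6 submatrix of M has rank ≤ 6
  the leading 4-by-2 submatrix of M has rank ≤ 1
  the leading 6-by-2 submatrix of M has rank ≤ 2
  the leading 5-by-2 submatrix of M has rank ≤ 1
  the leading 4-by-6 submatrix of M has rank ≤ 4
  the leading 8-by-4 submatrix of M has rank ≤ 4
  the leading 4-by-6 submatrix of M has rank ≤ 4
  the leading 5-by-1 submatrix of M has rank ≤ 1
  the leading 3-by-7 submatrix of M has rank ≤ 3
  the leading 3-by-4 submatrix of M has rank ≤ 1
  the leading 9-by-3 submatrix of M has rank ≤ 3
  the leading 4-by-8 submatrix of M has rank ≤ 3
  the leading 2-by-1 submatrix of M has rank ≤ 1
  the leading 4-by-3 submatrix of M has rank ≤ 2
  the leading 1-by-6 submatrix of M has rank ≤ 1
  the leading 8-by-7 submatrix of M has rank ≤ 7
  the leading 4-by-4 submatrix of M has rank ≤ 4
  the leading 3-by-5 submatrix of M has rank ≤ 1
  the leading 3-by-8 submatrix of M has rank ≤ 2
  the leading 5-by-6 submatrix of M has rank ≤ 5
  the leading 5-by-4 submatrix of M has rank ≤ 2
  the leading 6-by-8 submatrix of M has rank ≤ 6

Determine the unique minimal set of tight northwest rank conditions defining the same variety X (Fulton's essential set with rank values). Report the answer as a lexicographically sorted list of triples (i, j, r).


Propagating the 23 rank bounds to every northwest block:

  row 1: 1  1  1  1  1  1  1  1  1
  row 2: 1  1  1  1  1  2  2  2  2
  row 3: 1  1  1  1  1  2  2  2  3
  row 4: 1  1  2  2  2  3  3  3  4
  row 5: 1  1  2  2  3  4  4  4  5
  row 6: 1  2  3  3  4  5  5  5  6
  row 7: 1  2  3  3  4  5  6  6  7
  row 8: 1  2  3  3  4  5  6  7  8
  row 9: 1  2  3  4  5  6  7  8  9

reading off 1-entries of Δ²R: w = (1, 6, 9, 3, 5, 2, 7, 8, 4).

|D(w)|=15, |Ess(w)|=5:

[(3, 5, 1), (3, 8, 2), (5, 2, 1), (5, 4, 2), (8, 4, 3)]


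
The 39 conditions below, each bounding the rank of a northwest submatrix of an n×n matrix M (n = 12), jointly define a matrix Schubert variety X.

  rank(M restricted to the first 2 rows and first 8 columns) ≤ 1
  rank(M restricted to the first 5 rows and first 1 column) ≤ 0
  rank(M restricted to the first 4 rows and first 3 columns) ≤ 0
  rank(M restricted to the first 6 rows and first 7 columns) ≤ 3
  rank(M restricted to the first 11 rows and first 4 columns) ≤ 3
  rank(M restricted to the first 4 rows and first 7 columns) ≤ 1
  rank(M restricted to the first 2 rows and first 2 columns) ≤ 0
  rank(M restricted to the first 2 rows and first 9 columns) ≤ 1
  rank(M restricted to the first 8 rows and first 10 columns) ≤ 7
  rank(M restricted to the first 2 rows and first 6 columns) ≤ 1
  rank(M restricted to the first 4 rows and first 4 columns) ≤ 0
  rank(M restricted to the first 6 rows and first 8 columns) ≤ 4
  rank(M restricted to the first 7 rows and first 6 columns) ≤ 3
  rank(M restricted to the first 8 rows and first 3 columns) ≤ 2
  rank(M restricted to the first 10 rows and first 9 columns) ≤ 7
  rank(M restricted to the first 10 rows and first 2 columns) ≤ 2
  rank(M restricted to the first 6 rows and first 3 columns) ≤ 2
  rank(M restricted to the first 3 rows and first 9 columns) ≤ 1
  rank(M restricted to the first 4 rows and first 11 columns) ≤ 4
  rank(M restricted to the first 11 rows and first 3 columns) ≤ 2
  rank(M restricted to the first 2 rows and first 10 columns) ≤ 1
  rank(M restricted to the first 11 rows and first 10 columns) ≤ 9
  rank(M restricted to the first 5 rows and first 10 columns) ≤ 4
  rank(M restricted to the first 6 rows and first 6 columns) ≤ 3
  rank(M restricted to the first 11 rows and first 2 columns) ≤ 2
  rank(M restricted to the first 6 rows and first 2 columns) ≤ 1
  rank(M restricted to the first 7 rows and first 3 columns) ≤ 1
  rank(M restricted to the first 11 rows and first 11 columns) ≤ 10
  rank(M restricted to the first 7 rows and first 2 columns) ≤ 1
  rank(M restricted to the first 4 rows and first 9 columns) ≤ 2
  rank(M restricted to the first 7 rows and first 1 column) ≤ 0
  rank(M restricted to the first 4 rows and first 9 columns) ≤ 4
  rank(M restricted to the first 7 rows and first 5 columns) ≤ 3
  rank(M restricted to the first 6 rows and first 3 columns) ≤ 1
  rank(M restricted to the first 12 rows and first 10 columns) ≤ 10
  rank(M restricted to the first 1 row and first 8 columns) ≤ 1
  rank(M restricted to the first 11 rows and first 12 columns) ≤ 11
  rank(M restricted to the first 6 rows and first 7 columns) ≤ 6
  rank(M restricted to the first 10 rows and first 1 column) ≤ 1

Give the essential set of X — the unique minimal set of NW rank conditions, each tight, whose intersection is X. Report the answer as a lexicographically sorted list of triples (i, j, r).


Recovering R(i,j) via the rank-extension bound from the 39 conditions:

  i=1: 0  0  0  0  1  1  1  1  1  1  1  1
  i=2: 0  0  0  0  1  1  1  1  1  1  2  2
  i=3: 0  0  0  0  1  1  1  1  1  2  3  3
  i=4: 0  0  0  0  1  1  1  2  2  3  4  4
  i=5: 0  1  1  1  2  2  2  3  3  4  5  5
  i=6: 0  1  1  2  3  3  3  4  4  5  6  6
  i=7: 0  1  1  2  3  3  4  5  5  6  7  7
  i=8: 1  2  2  3  4  4  5  6  6  7  8  8
  i=9: 1  2  2  3  4  5  6  7  7  8  9  9
  i=10: 1  2  2  3  4  5  6  7  7  8  9  10
  i=11: 1  2  2  3  4  5  6  7  8  9  10  11
  i=12: 1  2  3  4  5  6  7  8  9  10  11  12

hence w(1..12) = (5, 11, 10, 8, 2, 4, 7, 1, 6, 12, 9, 3).

Fulton essential set (9 of the 37 Rothe cells):

[(2, 10, 1), (3, 9, 1), (4, 4, 0), (4, 7, 1), (7, 1, 0), (7, 3, 1), (7, 6, 3), (10, 9, 7), (11, 3, 2)]


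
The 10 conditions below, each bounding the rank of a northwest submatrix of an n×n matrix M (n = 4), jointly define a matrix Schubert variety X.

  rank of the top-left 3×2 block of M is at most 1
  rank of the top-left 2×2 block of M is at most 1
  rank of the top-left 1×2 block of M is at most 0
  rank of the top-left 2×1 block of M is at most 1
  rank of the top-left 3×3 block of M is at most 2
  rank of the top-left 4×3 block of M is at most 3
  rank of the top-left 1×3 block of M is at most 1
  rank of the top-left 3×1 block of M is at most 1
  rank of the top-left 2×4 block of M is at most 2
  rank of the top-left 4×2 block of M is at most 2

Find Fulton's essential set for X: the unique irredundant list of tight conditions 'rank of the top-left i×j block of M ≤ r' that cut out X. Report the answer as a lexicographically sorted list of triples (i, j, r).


Rank table r_w(4×4) implied by the 10 constraints:

  i=1: 0, 0, 1, 1
  i=2: 1, 1, 2, 2
  i=3: 1, 1, 2, 3
  i=4: 1, 2, 3, 4

giving w = (3, 1, 4, 2) via Δ²R.

|D(w)|=3, |Ess(w)|=2:

[(1, 2, 0), (3, 2, 1)]


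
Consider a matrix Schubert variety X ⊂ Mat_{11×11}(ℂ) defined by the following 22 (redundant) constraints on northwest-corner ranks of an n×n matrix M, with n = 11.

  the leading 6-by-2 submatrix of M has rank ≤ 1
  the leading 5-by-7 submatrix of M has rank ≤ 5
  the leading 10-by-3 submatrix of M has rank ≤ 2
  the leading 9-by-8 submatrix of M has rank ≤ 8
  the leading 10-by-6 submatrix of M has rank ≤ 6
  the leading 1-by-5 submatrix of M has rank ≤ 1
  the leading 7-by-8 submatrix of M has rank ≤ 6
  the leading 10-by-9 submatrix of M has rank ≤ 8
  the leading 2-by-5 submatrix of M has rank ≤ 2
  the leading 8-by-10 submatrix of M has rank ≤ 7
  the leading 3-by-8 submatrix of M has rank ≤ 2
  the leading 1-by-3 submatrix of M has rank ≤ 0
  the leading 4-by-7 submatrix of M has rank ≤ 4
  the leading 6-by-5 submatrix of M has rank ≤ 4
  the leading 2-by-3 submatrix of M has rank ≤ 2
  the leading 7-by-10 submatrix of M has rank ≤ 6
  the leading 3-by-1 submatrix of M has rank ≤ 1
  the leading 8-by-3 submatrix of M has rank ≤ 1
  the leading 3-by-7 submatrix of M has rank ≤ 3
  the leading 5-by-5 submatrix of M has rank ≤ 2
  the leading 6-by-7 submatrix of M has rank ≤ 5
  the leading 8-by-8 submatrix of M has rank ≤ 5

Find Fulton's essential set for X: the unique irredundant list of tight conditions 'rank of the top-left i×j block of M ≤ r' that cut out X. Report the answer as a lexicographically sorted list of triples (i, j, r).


Propagating the 22 rank bounds to every northwest block:

  row 1: 0 0 0 1 1 1 1 1 1 1 1
  row 2: 1 1 1 2 2 2 2 2 2 2 2
  row 3: 1 1 1 2 2 2 2 2 3 3 3
  row 4: 1 1 1 2 2 3 3 3 4 4 4
  row 5: 1 1 1 2 2 3 4 4 5 5 5
  row 6: 1 1 1 2 3 4 5 5 6 6 6
  row 7: 1 1 1 2 3 4 5 5 6 6 7
  row 8: 1 1 1 2 3 4 5 5 6 7 8
  row 9: 1 2 2 3 4 5 6 6 7 8 9
  row 10: 1 2 2 3 4 5 6 7 8 9 10
  row 11: 1 2 3 4 5 6 7 8 9 10 11

reading off 1-entries of Δ²R: w = (4, 1, 9, 6, 7, 5, 11, 10, 2, 8, 3).

Fulton essential set (7 of the 25 Rothe cells):

[(1, 3, 0), (3, 8, 2), (5, 5, 2), (7, 10, 6), (8, 3, 1), (8, 8, 5), (10, 3, 2)]


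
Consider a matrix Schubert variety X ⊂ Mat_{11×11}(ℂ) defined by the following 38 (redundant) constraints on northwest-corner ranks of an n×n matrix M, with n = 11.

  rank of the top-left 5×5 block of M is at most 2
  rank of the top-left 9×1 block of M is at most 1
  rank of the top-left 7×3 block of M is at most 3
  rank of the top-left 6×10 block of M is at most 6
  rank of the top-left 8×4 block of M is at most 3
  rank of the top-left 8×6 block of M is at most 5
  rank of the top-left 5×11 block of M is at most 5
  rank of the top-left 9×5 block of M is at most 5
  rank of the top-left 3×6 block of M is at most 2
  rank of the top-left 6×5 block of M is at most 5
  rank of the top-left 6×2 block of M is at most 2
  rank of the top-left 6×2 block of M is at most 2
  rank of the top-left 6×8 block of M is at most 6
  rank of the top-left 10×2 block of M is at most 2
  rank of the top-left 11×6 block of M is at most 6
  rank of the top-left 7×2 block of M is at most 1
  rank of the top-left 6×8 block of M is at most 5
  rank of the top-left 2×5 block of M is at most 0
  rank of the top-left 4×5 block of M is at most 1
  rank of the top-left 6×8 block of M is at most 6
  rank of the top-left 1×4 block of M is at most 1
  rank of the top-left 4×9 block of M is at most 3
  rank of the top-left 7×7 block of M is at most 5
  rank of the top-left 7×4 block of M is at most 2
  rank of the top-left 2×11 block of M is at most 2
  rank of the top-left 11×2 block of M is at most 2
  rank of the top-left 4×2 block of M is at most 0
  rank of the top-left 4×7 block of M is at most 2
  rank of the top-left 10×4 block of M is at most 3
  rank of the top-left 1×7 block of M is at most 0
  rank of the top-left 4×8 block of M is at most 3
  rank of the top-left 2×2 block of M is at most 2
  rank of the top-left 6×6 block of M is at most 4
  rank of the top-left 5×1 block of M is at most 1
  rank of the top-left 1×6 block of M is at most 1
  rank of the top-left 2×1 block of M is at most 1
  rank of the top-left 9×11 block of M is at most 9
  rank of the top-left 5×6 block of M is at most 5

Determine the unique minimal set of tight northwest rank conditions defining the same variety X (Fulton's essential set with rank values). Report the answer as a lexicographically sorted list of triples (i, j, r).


Rank table r_w(11×11) implied by the 38 constraints:

  0 0 0 0 0 0 0 1 1 1 1
  0 0 0 0 0 1 1 2 2 2 2
  0 0 1 1 1 2 2 3 3 3 3
  0 0 1 1 1 2 2 3 3 4 4
  1 1 2 2 2 3 3 4 4 5 5
  1 1 2 2 3 4 4 5 5 6 6
  1 1 2 2 3 4 5 6 6 7 7
  1 2 3 3 4 5 6 7 7 8 8
  1 2 3 3 4 5 6 7 8 9 9
  1 2 3 3 4 5 6 7 8 9 10
  1 2 3 4 5 6 7 8 9 10 11

second differences of R give the permutation w = (8, 6, 3, 10, 1, 5, 7, 2, 9, 11, 4).

9 SE-corners of the 26-cell Rothe diagram give Ess(w):

[(1, 7, 0), (2, 5, 0), (4, 2, 0), (4, 5, 1), (4, 7, 2), (4, 9, 3), (7, 2, 1), (7, 4, 2), (10, 4, 3)]


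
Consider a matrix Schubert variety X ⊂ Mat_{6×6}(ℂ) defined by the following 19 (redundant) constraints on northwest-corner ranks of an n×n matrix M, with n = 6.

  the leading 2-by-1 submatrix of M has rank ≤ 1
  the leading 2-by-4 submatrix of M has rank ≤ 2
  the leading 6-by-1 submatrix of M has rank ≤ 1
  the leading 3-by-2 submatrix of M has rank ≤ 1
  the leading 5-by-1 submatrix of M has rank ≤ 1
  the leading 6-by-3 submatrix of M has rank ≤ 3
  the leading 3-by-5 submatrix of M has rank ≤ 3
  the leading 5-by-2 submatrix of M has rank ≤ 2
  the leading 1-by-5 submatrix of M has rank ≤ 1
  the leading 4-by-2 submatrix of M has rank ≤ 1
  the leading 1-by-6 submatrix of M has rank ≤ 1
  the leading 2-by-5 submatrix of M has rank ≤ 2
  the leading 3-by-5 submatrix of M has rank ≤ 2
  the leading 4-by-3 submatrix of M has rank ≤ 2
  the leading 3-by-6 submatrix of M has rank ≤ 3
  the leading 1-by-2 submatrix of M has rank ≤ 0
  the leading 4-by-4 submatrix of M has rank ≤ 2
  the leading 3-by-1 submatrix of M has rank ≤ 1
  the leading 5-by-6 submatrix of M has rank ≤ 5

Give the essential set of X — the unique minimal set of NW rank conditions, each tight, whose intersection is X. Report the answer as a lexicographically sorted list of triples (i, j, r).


Rank table r_w(6×6) implied by the 19 constraints:

  0 | 0 | 1 | 1 | 1 | 1
  1 | 1 | 2 | 2 | 2 | 2
  1 | 1 | 2 | 2 | 2 | 3
  1 | 1 | 2 | 2 | 3 | 4
  1 | 2 | 3 | 3 | 4 | 5
  1 | 2 | 3 | 4 | 5 | 6

second differences of R give the permutation w = (3, 1, 6, 5, 2, 4).

Rothe diagram D(w) (7 cells), 4 SE-corners (essential conditions):

[(1, 2, 0), (3, 5, 2), (4, 2, 1), (4, 4, 2)]


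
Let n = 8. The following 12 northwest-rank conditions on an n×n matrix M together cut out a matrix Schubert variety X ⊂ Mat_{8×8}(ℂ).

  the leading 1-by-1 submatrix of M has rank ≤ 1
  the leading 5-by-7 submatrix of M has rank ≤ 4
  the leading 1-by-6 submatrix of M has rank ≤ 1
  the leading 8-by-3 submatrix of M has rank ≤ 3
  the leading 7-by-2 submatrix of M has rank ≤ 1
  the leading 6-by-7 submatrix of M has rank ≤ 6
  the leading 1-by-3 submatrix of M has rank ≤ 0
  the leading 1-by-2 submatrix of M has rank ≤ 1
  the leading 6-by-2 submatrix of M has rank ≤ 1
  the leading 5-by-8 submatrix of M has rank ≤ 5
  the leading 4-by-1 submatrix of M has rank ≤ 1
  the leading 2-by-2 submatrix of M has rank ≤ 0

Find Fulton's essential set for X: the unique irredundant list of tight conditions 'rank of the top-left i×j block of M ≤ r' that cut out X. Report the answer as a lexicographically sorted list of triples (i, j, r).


Recovering R(i,j) via the rank-extension bound from the 12 conditions:

  0, 0, 0, 1, 1, 1, 1, 1
  0, 0, 1, 2, 2, 2, 2, 2
  1, 1, 2, 3, 3, 3, 3, 3
  1, 1, 2, 3, 4, 4, 4, 4
  1, 1, 2, 3, 4, 4, 4, 5
  1, 1, 2, 3, 4, 5, 5, 6
  1, 1, 2, 3, 4, 5, 6, 7
  1, 2, 3, 4, 5, 6, 7, 8

giving w = (4, 3, 1, 5, 8, 6, 7, 2) via Δ²R.

ℓ(w)=11; the 4 essential cells (i,j,r):

[(1, 3, 0), (2, 2, 0), (5, 7, 4), (7, 2, 1)]


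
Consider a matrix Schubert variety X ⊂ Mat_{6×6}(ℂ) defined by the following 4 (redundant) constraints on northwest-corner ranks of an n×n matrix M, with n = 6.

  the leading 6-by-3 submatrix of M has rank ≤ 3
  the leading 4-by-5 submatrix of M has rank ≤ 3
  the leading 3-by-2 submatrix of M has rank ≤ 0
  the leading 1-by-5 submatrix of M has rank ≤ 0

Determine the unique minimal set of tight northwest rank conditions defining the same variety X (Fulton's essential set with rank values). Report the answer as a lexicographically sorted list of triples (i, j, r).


The tightest implied rank at each (i,j), from the 4 conditions:

  R[1]: 0  0  0  0  0  1
  R[2]: 0  0  1  1  1  2
  R[3]: 0  0  1  2  2  3
  R[4]: 1  1  2  3  3  4
  R[5]: 1  2  3  4  4  5
  R[6]: 1  2  3  4  5  6

giving w = (6, 3, 4, 1, 2, 5) via Δ²R.

2 SE-corners of the 9-cell Rothe diagram give Ess(w):

[(1, 5, 0), (3, 2, 0)]


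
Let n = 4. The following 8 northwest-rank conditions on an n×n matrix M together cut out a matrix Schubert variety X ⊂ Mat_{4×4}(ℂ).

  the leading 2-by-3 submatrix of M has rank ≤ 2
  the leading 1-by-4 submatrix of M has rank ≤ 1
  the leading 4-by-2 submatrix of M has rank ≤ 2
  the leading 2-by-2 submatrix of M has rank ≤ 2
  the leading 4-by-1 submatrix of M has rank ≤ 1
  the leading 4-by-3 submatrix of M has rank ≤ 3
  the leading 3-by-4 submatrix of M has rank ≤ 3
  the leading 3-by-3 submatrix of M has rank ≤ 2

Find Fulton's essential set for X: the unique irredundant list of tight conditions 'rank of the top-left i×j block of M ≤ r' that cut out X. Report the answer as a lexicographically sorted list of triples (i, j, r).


Computing R[i][j] = min implied NW-rank bound (n=4, 8 conditions):

  i=1: 1  1  1  1
  i=2: 1  2  2  2
  i=3: 1  2  2  3
  i=4: 1  2  3  4

second differences of R give the permutation w = (1, 2, 4, 3).

|D(w)|=1, |Ess(w)|=1:

[(3, 3, 2)]


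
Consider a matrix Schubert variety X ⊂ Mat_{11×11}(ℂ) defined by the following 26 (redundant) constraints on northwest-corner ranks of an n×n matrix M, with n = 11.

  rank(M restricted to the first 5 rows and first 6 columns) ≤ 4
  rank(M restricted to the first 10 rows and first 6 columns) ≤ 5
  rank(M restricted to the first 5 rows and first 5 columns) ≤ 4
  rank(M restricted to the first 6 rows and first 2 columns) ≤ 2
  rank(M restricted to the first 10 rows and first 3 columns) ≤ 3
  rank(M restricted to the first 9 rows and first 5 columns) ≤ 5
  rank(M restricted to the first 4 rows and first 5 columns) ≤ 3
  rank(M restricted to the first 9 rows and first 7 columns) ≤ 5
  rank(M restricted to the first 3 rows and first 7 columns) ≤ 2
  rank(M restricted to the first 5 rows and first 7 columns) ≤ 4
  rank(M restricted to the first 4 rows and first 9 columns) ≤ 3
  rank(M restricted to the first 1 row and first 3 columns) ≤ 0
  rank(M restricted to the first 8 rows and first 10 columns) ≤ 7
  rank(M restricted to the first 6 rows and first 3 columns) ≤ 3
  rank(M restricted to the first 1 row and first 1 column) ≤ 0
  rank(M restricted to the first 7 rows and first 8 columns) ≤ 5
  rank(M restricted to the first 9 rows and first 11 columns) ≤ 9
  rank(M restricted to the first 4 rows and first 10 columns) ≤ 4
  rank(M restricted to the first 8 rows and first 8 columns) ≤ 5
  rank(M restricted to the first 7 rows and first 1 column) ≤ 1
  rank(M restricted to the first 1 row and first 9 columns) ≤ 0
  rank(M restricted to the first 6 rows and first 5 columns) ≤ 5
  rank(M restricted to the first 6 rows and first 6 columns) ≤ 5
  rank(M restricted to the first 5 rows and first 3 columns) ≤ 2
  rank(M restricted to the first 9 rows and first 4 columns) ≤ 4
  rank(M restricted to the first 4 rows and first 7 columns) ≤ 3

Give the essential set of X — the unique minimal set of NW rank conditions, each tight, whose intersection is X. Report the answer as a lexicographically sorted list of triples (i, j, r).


Rank table r_w(11×11) implied by the 26 constraints:

  i=1: 0, 0, 0, 0, 0, 0, 0, 0, 0, 1, 1
  i=2: 1, 1, 1, 1, 1, 1, 1, 1, 1, 2, 2
  i=3: 1, 2, 2, 2, 2, 2, 2, 2, 2, 3, 3
  i=4: 1, 2, 2, 3, 3, 3, 3, 3, 3, 4, 4
  i=5: 1, 2, 2, 3, 4, 4, 4, 4, 4, 5, 5
  i=6: 1, 2, 3, 4, 5, 5, 5, 5, 5, 6, 6
  i=7: 1, 2, 3, 4, 5, 5, 5, 5, 6, 7, 7
  i=8: 1, 2, 3, 4, 5, 5, 5, 5, 6, 7, 8
  i=9: 1, 2, 3, 4, 5, 5, 5, 6, 7, 8, 9
  i=10: 1, 2, 3, 4, 5, 5, 6, 7, 8, 9, 10
  i=11: 1, 2, 3, 4, 5, 6, 7, 8, 9, 10, 11

giving w = (10, 1, 2, 4, 5, 3, 9, 11, 8, 7, 6) via Δ²R.

ℓ(w)=20; the 5 essential cells (i,j,r):

[(1, 9, 0), (5, 3, 2), (8, 8, 5), (9, 7, 5), (10, 6, 5)]


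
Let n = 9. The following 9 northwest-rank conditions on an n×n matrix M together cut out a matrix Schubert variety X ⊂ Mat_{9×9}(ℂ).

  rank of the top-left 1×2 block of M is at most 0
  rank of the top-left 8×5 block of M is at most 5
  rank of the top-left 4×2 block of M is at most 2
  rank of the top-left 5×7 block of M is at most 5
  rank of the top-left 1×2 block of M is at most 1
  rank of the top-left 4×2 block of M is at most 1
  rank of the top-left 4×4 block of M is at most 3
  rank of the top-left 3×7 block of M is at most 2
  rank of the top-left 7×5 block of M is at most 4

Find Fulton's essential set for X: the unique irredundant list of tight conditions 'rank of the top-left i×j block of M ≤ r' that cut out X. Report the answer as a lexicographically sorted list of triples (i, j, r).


Propagating the 9 rank bounds to every northwest block:

  i=1: 0 0 1 1 1 1 1 1 1
  i=2: 1 1 2 2 2 2 2 2 2
  i=3: 1 1 2 2 2 2 2 3 3
  i=4: 1 1 2 3 3 3 3 4 4
  i=5: 1 2 3 4 4 4 4 5 5
  i=6: 1 2 3 4 4 5 5 6 6
  i=7: 1 2 3 4 4 5 6 7 7
  i=8: 1 2 3 4 5 6 7 8 8
  i=9: 1 2 3 4 5 6 7 8 9

reading off 1-entries of Δ²R: w = (3, 1, 8, 4, 2, 6, 7, 5, 9).

4 SE-corners of the 10-cell Rothe diagram give Ess(w):

[(1, 2, 0), (3, 7, 2), (4, 2, 1), (7, 5, 4)]


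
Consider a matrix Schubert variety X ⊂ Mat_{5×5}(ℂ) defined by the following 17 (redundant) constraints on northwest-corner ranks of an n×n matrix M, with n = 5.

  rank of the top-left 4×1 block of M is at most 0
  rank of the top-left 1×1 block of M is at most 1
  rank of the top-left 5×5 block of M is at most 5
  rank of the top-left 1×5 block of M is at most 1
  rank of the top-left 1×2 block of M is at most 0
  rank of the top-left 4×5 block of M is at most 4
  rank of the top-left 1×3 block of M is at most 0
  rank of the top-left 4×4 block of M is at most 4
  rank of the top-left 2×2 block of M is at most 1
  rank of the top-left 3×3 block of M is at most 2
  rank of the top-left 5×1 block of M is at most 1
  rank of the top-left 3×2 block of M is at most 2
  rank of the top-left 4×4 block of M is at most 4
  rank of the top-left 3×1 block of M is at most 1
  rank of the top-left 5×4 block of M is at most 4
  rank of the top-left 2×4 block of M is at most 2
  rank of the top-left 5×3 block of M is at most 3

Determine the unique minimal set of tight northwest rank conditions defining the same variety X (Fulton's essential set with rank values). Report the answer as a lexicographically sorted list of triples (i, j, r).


Computing R[i][j] = min implied NW-rank bound (n=5, 17 conditions):

  0, 0, 0, 1, 1
  0, 1, 1, 2, 2
  0, 1, 2, 3, 3
  0, 1, 2, 3, 4
  1, 2, 3, 4, 5

second differences of R give the permutation w = (4, 2, 3, 5, 1).

D(w) has 6 cells with 2 SE-corners; essential set:

[(1, 3, 0), (4, 1, 0)]


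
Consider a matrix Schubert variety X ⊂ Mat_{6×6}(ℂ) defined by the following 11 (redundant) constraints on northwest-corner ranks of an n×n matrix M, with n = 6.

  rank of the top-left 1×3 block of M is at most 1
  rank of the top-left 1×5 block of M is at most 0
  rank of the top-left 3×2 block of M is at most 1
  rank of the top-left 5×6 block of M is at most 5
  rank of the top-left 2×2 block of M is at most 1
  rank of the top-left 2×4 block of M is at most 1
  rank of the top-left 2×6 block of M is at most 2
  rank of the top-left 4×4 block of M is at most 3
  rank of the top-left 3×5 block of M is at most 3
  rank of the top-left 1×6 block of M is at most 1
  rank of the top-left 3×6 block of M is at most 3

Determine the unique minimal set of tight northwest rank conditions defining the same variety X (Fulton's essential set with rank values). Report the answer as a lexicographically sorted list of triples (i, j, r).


Propagating the 11 rank bounds to every northwest block:

  R[1]: 0 0 0 0 0 1
  R[2]: 1 1 1 1 1 2
  R[3]: 1 1 2 2 2 3
  R[4]: 1 2 3 3 3 4
  R[5]: 1 2 3 4 4 5
  R[6]: 1 2 3 4 5 6

reading off 1-entries of Δ²R: w = (6, 1, 3, 2, 4, 5).

2 SE-corners of the 6-cell Rothe diagram give Ess(w):

[(1, 5, 0), (3, 2, 1)]


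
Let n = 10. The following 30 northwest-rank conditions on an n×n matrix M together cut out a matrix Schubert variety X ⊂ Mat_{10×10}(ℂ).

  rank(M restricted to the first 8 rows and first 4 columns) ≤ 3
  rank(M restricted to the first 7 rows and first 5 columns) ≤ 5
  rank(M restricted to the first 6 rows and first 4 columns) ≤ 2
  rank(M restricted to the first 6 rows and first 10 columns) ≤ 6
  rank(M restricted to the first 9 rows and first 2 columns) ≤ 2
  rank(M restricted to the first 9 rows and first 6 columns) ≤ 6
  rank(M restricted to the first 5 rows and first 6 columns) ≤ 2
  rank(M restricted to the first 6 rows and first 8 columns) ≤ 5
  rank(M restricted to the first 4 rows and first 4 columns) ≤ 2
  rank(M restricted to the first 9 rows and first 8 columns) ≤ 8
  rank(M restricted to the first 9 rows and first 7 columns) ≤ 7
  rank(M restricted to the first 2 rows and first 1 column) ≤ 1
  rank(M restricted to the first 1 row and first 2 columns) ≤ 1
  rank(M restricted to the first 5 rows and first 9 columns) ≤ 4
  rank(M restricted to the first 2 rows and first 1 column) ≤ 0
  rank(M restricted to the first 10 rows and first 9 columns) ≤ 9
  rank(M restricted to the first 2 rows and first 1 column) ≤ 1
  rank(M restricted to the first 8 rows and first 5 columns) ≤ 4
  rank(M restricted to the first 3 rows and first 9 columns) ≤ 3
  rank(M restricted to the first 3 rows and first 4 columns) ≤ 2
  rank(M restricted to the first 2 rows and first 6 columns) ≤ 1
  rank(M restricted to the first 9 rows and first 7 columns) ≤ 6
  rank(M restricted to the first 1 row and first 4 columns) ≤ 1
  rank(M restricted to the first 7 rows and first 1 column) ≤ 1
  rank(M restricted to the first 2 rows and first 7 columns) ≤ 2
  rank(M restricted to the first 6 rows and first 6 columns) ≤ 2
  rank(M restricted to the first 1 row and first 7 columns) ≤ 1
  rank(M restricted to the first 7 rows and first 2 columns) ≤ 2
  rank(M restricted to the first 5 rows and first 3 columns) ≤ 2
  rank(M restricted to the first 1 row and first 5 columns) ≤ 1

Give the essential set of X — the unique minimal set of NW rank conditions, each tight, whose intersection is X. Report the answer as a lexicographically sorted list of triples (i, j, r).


The tightest implied rank at each (i,j), from the 30 conditions:

  0 | 1 | 1 | 1 | 1 | 1 | 1 | 1 | 1 | 1
  0 | 1 | 1 | 1 | 1 | 1 | 2 | 2 | 2 | 2
  1 | 2 | 2 | 2 | 2 | 2 | 3 | 3 | 3 | 3
  1 | 2 | 2 | 2 | 2 | 2 | 3 | 4 | 4 | 4
  1 | 2 | 2 | 2 | 2 | 2 | 3 | 4 | 4 | 5
  1 | 2 | 2 | 2 | 2 | 2 | 3 | 4 | 5 | 6
  1 | 2 | 3 | 3 | 3 | 3 | 4 | 5 | 6 | 7
  1 | 2 | 3 | 3 | 4 | 4 | 5 | 6 | 7 | 8
  1 | 2 | 3 | 4 | 5 | 5 | 6 | 7 | 8 | 9
  1 | 2 | 3 | 4 | 5 | 6 | 7 | 8 | 9 | 10

giving w = (2, 7, 1, 8, 10, 9, 3, 5, 4, 6) via Δ²R.

D(w) has 20 cells with 5 SE-corners; essential set:

[(2, 1, 0), (2, 6, 1), (5, 9, 4), (6, 6, 2), (8, 4, 3)]


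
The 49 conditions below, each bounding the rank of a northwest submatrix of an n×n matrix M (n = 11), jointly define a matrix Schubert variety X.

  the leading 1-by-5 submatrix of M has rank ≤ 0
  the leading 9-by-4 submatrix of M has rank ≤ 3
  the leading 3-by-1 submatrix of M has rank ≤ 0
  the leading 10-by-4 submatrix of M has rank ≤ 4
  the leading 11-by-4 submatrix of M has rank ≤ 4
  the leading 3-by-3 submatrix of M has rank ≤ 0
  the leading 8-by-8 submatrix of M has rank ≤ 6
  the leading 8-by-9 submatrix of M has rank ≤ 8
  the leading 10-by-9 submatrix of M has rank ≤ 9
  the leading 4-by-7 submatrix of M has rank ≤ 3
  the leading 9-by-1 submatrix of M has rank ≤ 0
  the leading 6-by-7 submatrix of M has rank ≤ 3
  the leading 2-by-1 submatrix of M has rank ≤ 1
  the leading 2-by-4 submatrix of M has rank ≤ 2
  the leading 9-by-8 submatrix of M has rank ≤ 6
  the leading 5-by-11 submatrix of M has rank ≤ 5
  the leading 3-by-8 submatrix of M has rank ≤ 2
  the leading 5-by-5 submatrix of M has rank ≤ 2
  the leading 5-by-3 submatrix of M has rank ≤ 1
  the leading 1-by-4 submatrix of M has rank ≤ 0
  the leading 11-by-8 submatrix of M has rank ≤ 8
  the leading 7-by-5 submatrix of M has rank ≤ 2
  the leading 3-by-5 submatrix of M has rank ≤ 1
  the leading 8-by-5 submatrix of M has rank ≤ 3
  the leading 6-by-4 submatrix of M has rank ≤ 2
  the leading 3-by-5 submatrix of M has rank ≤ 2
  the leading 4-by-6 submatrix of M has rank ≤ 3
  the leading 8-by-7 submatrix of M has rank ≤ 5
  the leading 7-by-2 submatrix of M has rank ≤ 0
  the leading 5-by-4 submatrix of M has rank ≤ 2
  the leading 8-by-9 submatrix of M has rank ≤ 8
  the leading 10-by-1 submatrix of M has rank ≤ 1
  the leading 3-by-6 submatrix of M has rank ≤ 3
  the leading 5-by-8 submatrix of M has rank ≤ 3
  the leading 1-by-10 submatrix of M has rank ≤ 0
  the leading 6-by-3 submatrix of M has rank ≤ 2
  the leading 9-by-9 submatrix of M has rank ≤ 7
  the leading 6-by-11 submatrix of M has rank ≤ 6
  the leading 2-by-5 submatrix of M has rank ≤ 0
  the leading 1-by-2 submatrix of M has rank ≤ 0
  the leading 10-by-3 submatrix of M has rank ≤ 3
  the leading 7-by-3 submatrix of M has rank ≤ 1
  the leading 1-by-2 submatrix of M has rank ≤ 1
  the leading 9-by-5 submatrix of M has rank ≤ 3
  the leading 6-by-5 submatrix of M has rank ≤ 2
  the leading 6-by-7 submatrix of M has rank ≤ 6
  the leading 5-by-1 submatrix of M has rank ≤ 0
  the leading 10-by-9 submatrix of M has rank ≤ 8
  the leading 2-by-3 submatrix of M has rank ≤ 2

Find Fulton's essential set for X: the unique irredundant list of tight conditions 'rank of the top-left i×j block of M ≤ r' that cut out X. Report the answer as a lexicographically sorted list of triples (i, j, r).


Propagating the 49 rank bounds to every northwest block:

  0 | 0 | 0 | 0 | 0 | 0 | 0 | 0 | 0 | 0 | 1
  0 | 0 | 0 | 0 | 0 | 1 | 1 | 1 | 1 | 1 | 2
  0 | 0 | 0 | 1 | 1 | 2 | 2 | 2 | 2 | 2 | 3
  0 | 0 | 1 | 2 | 2 | 3 | 3 | 3 | 3 | 3 | 4
  0 | 0 | 1 | 2 | 2 | 3 | 3 | 3 | 4 | 4 | 5
  0 | 0 | 1 | 2 | 2 | 3 | 3 | 4 | 5 | 5 | 6
  0 | 0 | 1 | 2 | 2 | 3 | 4 | 5 | 6 | 6 | 7
  0 | 1 | 2 | 3 | 3 | 4 | 5 | 6 | 7 | 7 | 8
  0 | 1 | 2 | 3 | 3 | 4 | 5 | 6 | 7 | 8 | 9
  1 | 2 | 3 | 4 | 4 | 5 | 6 | 7 | 8 | 9 | 10
  1 | 2 | 3 | 4 | 5 | 6 | 7 | 8 | 9 | 10 | 11

the unique w with this rank table is (11, 6, 4, 3, 9, 8, 7, 2, 10, 1, 5).

D(w) has 35 cells with 9 SE-corners; essential set:

[(1, 10, 0), (2, 5, 0), (3, 3, 0), (5, 8, 3), (6, 7, 3), (7, 2, 0), (7, 5, 2), (9, 1, 0), (9, 5, 3)]
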